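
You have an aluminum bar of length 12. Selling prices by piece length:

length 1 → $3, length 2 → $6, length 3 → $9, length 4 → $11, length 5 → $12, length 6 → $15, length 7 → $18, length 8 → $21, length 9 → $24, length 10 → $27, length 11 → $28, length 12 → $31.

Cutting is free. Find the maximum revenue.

36

Let r[k] be the best obtainable value from length k. For each k, try every first piece i and keep the best of price[i] + r[k−i].
r[1] = 3
r[2] = max(3+3, 6+0) = 6
r[3] = max(3+6, 6+3, 9+0) = 9
r[4] = max(3+9, 6+6, 9+3, 11+0) = 12
r[5] = max(3+12, 6+9, 9+6, 11+3, 12+0) = 15
r[6] = max(3+15, 6+12, 9+9, 11+6, 12+3, 15+0) = 18
r[7] = max(3+18, 6+15, 9+12, …, 15+3, 18+0) = 21
r[8] = max(3+21, 6+18, 9+15, …, 18+3, 21+0) = 24
r[9] = max(3+24, 6+21, 9+18, …, 21+3, 24+0) = 27
r[10] = max(3+27, 6+24, 9+21, …, 24+3, 27+0) = 30
r[11] = max(3+30, 6+27, 9+24, …, 27+3, 28+0) = 33
r[12] = max(3+33, 6+30, 9+27, …, 28+3, 31+0) = 36
One optimal cutting: 1 + 1 + 1 + 1 + 1 + 1 + 1 + 1 + 1 + 1 + 1 + 1 → $3 + $3 + $3 + $3 + $3 + $3 + $3 + $3 + $3 + $3 + $3 + $3 = $36.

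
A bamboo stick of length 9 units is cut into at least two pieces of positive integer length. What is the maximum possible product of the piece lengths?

27

Let g[k] be the best product for length k (with at least one cut). For each first piece i, the rest contributes max(k−i, g[k−i]).
Small cases: g[2]=1, g[3]=2, g[4]=4.
g[5] = 2*max(3,2) = 2*3 = 6
g[6] = 3*max(3,2) = 3*3 = 9
g[7] = 2*max(5,6) = 2*6 = 12
g[8] = 2*max(6,9) = 2*9 = 18
g[9] = 3*max(6,9) = 3*9 = 27
One optimal split: 3 + 3 + 3; product 3*3*3 = 27.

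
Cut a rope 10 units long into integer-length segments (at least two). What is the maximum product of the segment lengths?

Let P[k] be the best product for length k (with at least one cut). For each first piece i, the rest contributes max(k−i, P[k−i]).
Small cases: P[2]=1, P[3]=2.
P[4] = 2·max(2,1) = 2·2 = 4
P[5] = 2·max(3,2) = 2·3 = 6
P[6] = 3·max(3,2) = 3·3 = 9
P[7] = 2·max(5,6) = 2·6 = 12
P[8] = 2·max(6,9) = 2·9 = 18
P[9] = 3·max(6,9) = 3·9 = 27
P[10] = 2·max(8,18) = 2·18 = 36
One optimal split: 3 + 3 + 2 + 2; product 3·3·2·2 = 36.

36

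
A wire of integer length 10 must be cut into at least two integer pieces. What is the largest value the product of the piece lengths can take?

36

Fill f[k] for k=2..10: at each k try every first piece i and multiply by the better of (k−i) uncut or f[k−i].
Small cases: f[2]=1, f[3]=2, f[4]=4, f[5]=6.
f[6] = 3·max(3,2) = 3·3 = 9
f[7] = 2·max(5,6) = 2·6 = 12
f[8] = 2·max(6,9) = 2·9 = 18
f[9] = 3·max(6,9) = 3·9 = 27
f[10] = 2·max(8,18) = 2·18 = 36
One optimal split: 3 + 3 + 2 + 2; product 3·3·2·2 = 36.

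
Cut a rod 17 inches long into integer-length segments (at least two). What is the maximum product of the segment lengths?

486

Fill f[k] for k=2..17: at each k try every first piece i and multiply by the better of (k−i) uncut or f[k−i].
f[2] = 1*max(1,0) = 1*1 = 1
f[3] = 1*max(2,1) = 1*2 = 2
f[4] = 2*max(2,1) = 2*2 = 4
f[5] = 2*max(3,2) = 2*3 = 6
f[6] = 3*max(3,2) = 3*3 = 9
f[7] = 2*max(5,6) = 2*6 = 12
f[8] = 2*max(6,9) = 2*9 = 18
f[9] = 3*max(6,9) = 3*9 = 27
f[10] = 2*max(8,18) = 2*18 = 36
f[11] = 2*max(9,27) = 2*27 = 54
f[12] = 3*max(9,27) = 3*27 = 81
f[13] = 2*max(11,54) = 2*54 = 108
f[14] = 2*max(12,81) = 2*81 = 162
f[15] = 3*max(12,81) = 3*81 = 243
f[16] = 2*max(14,162) = 2*162 = 324
f[17] = 2*max(15,243) = 2*243 = 486
One optimal split: 3 + 3 + 3 + 3 + 3 + 2; product 3*3*3*3*3*2 = 486.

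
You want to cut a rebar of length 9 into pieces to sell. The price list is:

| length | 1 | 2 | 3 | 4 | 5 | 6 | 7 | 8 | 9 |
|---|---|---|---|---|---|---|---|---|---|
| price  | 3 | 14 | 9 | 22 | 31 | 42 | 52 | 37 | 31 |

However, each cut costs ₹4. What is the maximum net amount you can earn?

Build v[k] bottom-up: v[k] = max over allowed piece i of (p[i] + v[k−i]) − 4 per cut.
v[1] = 3
v[2] = max(3+3-4, 14+0) = 14
v[3] = max(3+14-4, 14+3-4, 9+0) = 13
v[4] = max(3+13-4, 14+14-4, 9+3-4, 22+0) = 24
v[5] = max(3+24-4, 14+13-4, 9+14-4, 22+3-4, 31+0) = 31
v[6] = max(3+31-4, 14+24-4, 9+13-4, 22+14-4, 31+3-4, 42+0) = 42
v[7] = max(3+42-4, 14+31-4, 9+24-4, …, 42+3-4, 52+0) = 52
v[8] = max(3+52-4, 14+42-4, 9+31-4, …, 52+3-4, 37+0) = 52
v[9] = max(3+52-4, 14+52-4, 9+42-4, …, 37+3-4, 31+0) = 62
One optimal plan: pieces 7 + 2 (1 cut) → ₹66 − ₹4 = ₹62.

62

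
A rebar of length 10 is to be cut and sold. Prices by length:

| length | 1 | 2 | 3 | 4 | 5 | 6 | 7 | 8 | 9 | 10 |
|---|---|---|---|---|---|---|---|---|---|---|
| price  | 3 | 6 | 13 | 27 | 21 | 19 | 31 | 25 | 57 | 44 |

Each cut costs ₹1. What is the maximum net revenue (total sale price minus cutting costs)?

59

Let v[k] be the best obtainable value from length k. For each k, try every first piece i and keep the best of price[i] + v[k−i] minus the 1 cut fee when i<k.
v[1] = 3
v[2] = max(3+3-1, 6+0) = 6
v[3] = max(3+6-1, 6+3-1, 13+0) = 13
v[4] = max(3+13-1, 6+6-1, 13+3-1, 27+0) = 27
v[5] = max(3+27-1, 6+13-1, 13+6-1, 27+3-1, 21+0) = 29
v[6] = max(3+29-1, 6+27-1, 13+13-1, 27+6-1, 21+3-1, 19+0) = 32
v[7] = max(3+32-1, 6+29-1, 13+27-1, …, 19+3-1, 31+0) = 39
v[8] = max(3+39-1, 6+32-1, 13+29-1, …, 31+3-1, 25+0) = 53
v[9] = max(3+53-1, 6+39-1, 13+32-1, …, 25+3-1, 57+0) = 57
v[10] = max(3+57-1, 6+53-1, 13+39-1, …, 57+3-1, 44+0) = 59
One optimal plan: pieces 9 + 1 (1 cut) → ₹60 − ₹1 = ₹59.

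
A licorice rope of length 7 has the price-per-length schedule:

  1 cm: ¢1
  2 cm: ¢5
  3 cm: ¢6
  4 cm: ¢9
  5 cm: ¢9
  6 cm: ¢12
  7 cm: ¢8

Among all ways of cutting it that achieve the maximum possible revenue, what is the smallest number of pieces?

3

Build r[k] bottom-up: r[k] = max over allowed piece i of (p[i] + r[k−i]).
r[1] = 1
r[2] = max(1+1, 5+0) = 5
r[3] = max(1+5, 5+1, 6+0) = 6
r[4] = max(1+6, 5+5, 6+1, 9+0) = 10
r[5] = max(1+10, 5+6, 6+5, 9+1, 9+0) = 11
r[6] = max(1+11, 5+10, 6+6, 9+5, 9+1, 12+0) = 15
r[7] = max(1+15, 5+11, 6+10, …, 12+1, 8+0) = 16
Maximum revenue is ¢16.
Now minimize piece count subject to staying optimal: for each k, pieces[k] = 1 + min over i with p[i]+r[k−i]=r[k] of pieces[k−i].
pieces[4] = 2
pieces[5] = 2
pieces[6] = 3
pieces[7] = 3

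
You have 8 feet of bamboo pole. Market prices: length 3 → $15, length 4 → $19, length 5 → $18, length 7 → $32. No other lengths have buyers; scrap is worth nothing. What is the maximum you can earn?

Build r[k] bottom-up: r[k] = max over allowed piece i of (p[i] + r[k−i]).
r[1] = 0
r[2] = 0
r[3] = 15
r[4] = 19
r[5] = 19
r[6] = 30  (first piece 3, then r[3]=15)
r[7] = 34  (first piece 3, then r[4]=19)
r[8] = 38  (first piece 4, then r[4]=19)
One optimal cutting: 4 + 4 → $38.

38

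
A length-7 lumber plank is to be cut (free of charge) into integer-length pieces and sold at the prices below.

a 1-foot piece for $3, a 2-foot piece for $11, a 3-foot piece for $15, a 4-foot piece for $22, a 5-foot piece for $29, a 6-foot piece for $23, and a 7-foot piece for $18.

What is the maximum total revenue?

Consider every possible first cut. r[k] is the best of p[i]+r[k−i] over all sellable i≤k.
r[1] = 3
r[2] = max(3+3, 11+0) = 11
r[3] = max(3+11, 11+3, 15+0) = 15
r[4] = max(3+15, 11+11, 15+3, 22+0) = 22
r[5] = max(3+22, 11+15, 15+11, 22+3, 29+0) = 29
r[6] = max(3+29, 11+22, 15+15, 22+11, 29+3, 23+0) = 33
r[7] = max(3+33, 11+29, 15+22, …, 23+3, 18+0) = 40
One optimal cutting: 5 + 2 → $29 + $11 = $40.

40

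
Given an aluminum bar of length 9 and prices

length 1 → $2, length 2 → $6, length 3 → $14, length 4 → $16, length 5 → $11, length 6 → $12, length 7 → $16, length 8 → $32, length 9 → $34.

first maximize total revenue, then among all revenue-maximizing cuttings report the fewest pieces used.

Build r[k] bottom-up: r[k] = max over allowed piece i of (p[i] + r[k−i]).
r[1] = 2
r[2] = max(2+2, 6+0) = 6
r[3] = max(2+6, 6+2, 14+0) = 14
r[4] = max(2+14, 6+6, 14+2, 16+0) = 16
r[5] = max(2+16, 6+14, 14+6, 16+2, 11+0) = 20
r[6] = max(2+20, 6+16, 14+14, 16+6, 11+2, 12+0) = 28
r[7] = max(2+28, 6+20, 14+16, …, 12+2, 16+0) = 30
r[8] = max(2+30, 6+28, 14+20, …, 16+2, 32+0) = 34
r[9] = max(2+34, 6+30, 14+28, …, 32+2, 34+0) = 42
Maximum revenue is $42.
Now minimize piece count subject to staying optimal: for each k, pieces[k] = 1 + min over i with p[i]+r[k−i]=r[k] of pieces[k−i].
pieces[6] = 2
pieces[7] = 2
pieces[8] = 3
pieces[9] = 3

3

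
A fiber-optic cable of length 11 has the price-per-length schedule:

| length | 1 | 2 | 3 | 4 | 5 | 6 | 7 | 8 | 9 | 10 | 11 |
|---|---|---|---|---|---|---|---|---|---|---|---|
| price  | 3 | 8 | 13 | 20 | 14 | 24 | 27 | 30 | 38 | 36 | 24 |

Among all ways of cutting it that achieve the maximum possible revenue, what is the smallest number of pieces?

3

Let r[k] be the best obtainable value from length k. For each k, try every first piece i and keep the best of price[i] + r[k−i].
r[1] = 3
r[2] = 8
r[3] = 13
r[4] = 20
r[5] = 23  (first piece 1, then r[4]=20)
r[6] = 28  (first piece 2, then r[4]=20)
r[7] = 33  (first piece 3, then r[4]=20)
r[8] = 40  (first piece 4, then r[4]=20)
r[9] = 43  (first piece 1, then r[8]=40)
r[10] = 48  (first piece 2, then r[8]=40)
r[11] = 53  (first piece 3, then r[8]=40)
Maximum revenue is $53.
Now minimize piece count subject to staying optimal: for each k, pieces[k] = 1 + min over i with p[i]+r[k−i]=r[k] of pieces[k−i].
pieces[8] = 2
pieces[9] = 3
pieces[10] = 3
pieces[11] = 3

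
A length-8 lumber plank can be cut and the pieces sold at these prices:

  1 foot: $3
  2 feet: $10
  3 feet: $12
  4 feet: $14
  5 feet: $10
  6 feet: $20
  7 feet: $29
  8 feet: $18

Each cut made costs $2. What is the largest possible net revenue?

34

Consider every possible first cut. r[k] is the best of p[i]+r[k−i] over all sellable i≤k, charging 2 whenever i<k.
r[1] = 3
r[2] = max(3+3-2, 10+0) = 10
r[3] = max(3+10-2, 10+3-2, 12+0) = 12
r[4] = max(3+12-2, 10+10-2, 12+3-2, 14+0) = 18
r[5] = max(3+18-2, 10+12-2, 12+10-2, 14+3-2, 10+0) = 20
r[6] = max(3+20-2, 10+18-2, 12+12-2, 14+10-2, 10+3-2, 20+0) = 26
r[7] = max(3+26-2, 10+20-2, 12+18-2, …, 20+3-2, 29+0) = 29
r[8] = max(3+29-2, 10+26-2, 12+20-2, …, 29+3-2, 18+0) = 34
One optimal plan: pieces 2 + 2 + 2 + 2 (3 cuts) → $40 − $6 = $34.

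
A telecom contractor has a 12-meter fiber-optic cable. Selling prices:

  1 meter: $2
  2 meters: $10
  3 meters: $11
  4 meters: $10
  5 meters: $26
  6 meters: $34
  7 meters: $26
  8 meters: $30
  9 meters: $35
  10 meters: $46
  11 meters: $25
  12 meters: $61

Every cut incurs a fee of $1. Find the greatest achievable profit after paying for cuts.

67

Consider every possible first cut. v[k] is the best of p[i]+v[k−i] over all sellable i≤k, charging 1 whenever i<k.
v[1] = 2
v[2] = 10
v[3] = 11  (first piece 1, then v[2]=10)
v[4] = 19  (first piece 2, then v[2]=10)
v[5] = 26
v[6] = 34
v[7] = 35  (first piece 1, then v[6]=34)
v[8] = 43  (first piece 2, then v[6]=34)
v[9] = 44  (first piece 1, then v[8]=43)
v[10] = 52  (first piece 2, then v[8]=43)
v[11] = 59  (first piece 5, then v[6]=34)
v[12] = 67  (first piece 6, then v[6]=34)
One optimal plan: pieces 6 + 6 (1 cut) → $68 − $1 = $67.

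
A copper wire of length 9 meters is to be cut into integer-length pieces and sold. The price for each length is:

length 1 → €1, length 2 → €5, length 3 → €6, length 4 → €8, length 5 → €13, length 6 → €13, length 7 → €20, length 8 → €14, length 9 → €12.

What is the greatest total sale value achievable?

Let R[k] be the best obtainable value from length k. For each k, try every first piece i and keep the best of price[i] + R[k−i].
R[1] = 1
R[2] = max(1+1, 5+0) = 5
R[3] = max(1+5, 5+1, 6+0) = 6
R[4] = max(1+6, 5+5, 6+1, 8+0) = 10
R[5] = max(1+10, 5+6, 6+5, 8+1, 13+0) = 13
R[6] = max(1+13, 5+10, 6+6, 8+5, 13+1, 13+0) = 15
R[7] = max(1+15, 5+13, 6+10, …, 13+1, 20+0) = 20
R[8] = max(1+20, 5+15, 6+13, …, 20+1, 14+0) = 21
R[9] = max(1+21, 5+20, 6+15, …, 14+1, 12+0) = 25
One optimal cutting: 7 + 2 → €20 + €5 = €25.

25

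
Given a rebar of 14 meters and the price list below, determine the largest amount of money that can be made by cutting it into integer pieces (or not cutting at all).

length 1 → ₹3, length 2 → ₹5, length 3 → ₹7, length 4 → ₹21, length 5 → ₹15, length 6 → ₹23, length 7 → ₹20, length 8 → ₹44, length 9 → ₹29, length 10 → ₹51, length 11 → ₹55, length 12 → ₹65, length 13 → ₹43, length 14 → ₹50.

Consider every possible first cut. best[k] is the best of p[i]+best[k−i] over all sellable i≤k.
best[1] = 3
best[2] = 6  (first piece 1, then best[1]=3)
best[3] = 9  (first piece 1, then best[2]=6)
best[4] = 21
best[5] = 24  (first piece 1, then best[4]=21)
best[6] = 27  (first piece 1, then best[5]=24)
best[7] = 30  (first piece 1, then best[6]=27)
best[8] = 44
best[9] = 47  (first piece 1, then best[8]=44)
best[10] = 51
best[11] = 55
best[12] = 65  (first piece 4, then best[8]=44)
best[13] = 68  (first piece 1, then best[12]=65)
best[14] = 72  (first piece 4, then best[10]=51)
One optimal cutting: 10 + 4 → ₹51 + ₹21 = ₹72.

72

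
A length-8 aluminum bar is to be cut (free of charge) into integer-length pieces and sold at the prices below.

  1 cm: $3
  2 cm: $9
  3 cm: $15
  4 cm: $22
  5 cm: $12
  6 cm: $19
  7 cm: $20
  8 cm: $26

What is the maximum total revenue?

44

Let best[k] be the best obtainable value from length k. For each k, try every first piece i and keep the best of price[i] + best[k−i].
best[1] = 3
best[2] = max(3+3, 9+0) = 9
best[3] = max(3+9, 9+3, 15+0) = 15
best[4] = max(3+15, 9+9, 15+3, 22+0) = 22
best[5] = max(3+22, 9+15, 15+9, 22+3, 12+0) = 25
best[6] = max(3+25, 9+22, 15+15, 22+9, 12+3, 19+0) = 31
best[7] = max(3+31, 9+25, 15+22, …, 19+3, 20+0) = 37
best[8] = max(3+37, 9+31, 15+25, …, 20+3, 26+0) = 44
One optimal cutting: 4 + 4 → $22 + $22 = $44.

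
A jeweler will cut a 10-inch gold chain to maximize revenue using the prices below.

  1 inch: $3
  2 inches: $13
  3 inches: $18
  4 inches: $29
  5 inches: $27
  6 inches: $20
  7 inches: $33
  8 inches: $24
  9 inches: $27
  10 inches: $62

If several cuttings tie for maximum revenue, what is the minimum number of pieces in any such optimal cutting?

3

Build r[k] bottom-up: r[k] = max over allowed piece i of (p[i] + r[k−i]).
r[1] = 3
r[2] = 13
r[3] = 18
r[4] = 29
r[5] = 32  (first piece 1, then r[4]=29)
r[6] = 42  (first piece 2, then r[4]=29)
r[7] = 47  (first piece 3, then r[4]=29)
r[8] = 58  (first piece 4, then r[4]=29)
r[9] = 61  (first piece 1, then r[8]=58)
r[10] = 71  (first piece 2, then r[8]=58)
Maximum revenue is $71.
Now minimize piece count subject to staying optimal: for each k, pieces[k] = 1 + min over i with p[i]+r[k−i]=r[k] of pieces[k−i].
pieces[7] = 2
pieces[8] = 2
pieces[9] = 3
pieces[10] = 3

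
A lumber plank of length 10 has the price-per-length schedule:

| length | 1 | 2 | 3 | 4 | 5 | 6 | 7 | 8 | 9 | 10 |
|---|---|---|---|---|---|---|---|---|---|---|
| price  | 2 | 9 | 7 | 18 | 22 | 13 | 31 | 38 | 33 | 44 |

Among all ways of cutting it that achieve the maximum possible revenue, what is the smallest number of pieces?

2

Build r[k] bottom-up: r[k] = max over allowed piece i of (p[i] + r[k−i]).
r[1] = 2
r[2] = max(2+2, 9+0) = 9
r[3] = max(2+9, 9+2, 7+0) = 11
r[4] = max(2+11, 9+9, 7+2, 18+0) = 18
r[5] = max(2+18, 9+11, 7+9, 18+2, 22+0) = 22
r[6] = max(2+22, 9+18, 7+11, 18+9, 22+2, 13+0) = 27
r[7] = max(2+27, 9+22, 7+18, …, 13+2, 31+0) = 31
r[8] = max(2+31, 9+27, 7+22, …, 31+2, 38+0) = 38
r[9] = max(2+38, 9+31, 7+27, …, 38+2, 33+0) = 40
r[10] = max(2+40, 9+38, 7+31, …, 33+2, 44+0) = 47
Maximum revenue is $47.
Now minimize piece count subject to staying optimal: for each k, pieces[k] = 1 + min over i with p[i]+r[k−i]=r[k] of pieces[k−i].
pieces[7] = 1
pieces[8] = 1
pieces[9] = 2
pieces[10] = 2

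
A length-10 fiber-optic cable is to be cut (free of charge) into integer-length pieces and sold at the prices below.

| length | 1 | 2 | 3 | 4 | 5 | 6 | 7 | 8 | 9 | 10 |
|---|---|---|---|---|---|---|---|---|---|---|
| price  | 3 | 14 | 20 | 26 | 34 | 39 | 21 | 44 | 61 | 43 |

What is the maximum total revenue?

Let best[k] be the best obtainable value from length k. For each k, try every first piece i and keep the best of price[i] + best[k−i].
best[1] = 3
best[2] = max(3+3, 14+0) = 14
best[3] = max(3+14, 14+3, 20+0) = 20
best[4] = max(3+20, 14+14, 20+3, 26+0) = 28
best[5] = max(3+28, 14+20, 20+14, 26+3, 34+0) = 34
best[6] = max(3+34, 14+28, 20+20, 26+14, 34+3, 39+0) = 42
best[7] = max(3+42, 14+34, 20+28, …, 39+3, 21+0) = 48
best[8] = max(3+48, 14+42, 20+34, …, 21+3, 44+0) = 56
best[9] = max(3+56, 14+48, 20+42, …, 44+3, 61+0) = 62
best[10] = max(3+62, 14+56, 20+48, …, 61+3, 43+0) = 70
One optimal cutting: 2 + 2 + 2 + 2 + 2 → $14 + $14 + $14 + $14 + $14 = $70.

70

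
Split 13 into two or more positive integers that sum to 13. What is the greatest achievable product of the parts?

Define f[k] = max over 1≤i<k of i · max(k−i, f[k−i]); the inner max lets the remainder stay uncut if that's better.
f[2] = 1*max(1,0) = 1*1 = 1
f[3] = 1*max(2,1) = 1*2 = 2
f[4] = 2*max(2,1) = 2*2 = 4
f[5] = 2*max(3,2) = 2*3 = 6
f[6] = 3*max(3,2) = 3*3 = 9
f[7] = 2*max(5,6) = 2*6 = 12
f[8] = 2*max(6,9) = 2*9 = 18
f[9] = 3*max(6,9) = 3*9 = 27
f[10] = 2*max(8,18) = 2*18 = 36
f[11] = 2*max(9,27) = 2*27 = 54
f[12] = 3*max(9,27) = 3*27 = 81
f[13] = 2*max(11,54) = 2*54 = 108
One optimal split: 3 + 3 + 3 + 2 + 2; product 3*3*3*2*2 = 108.

108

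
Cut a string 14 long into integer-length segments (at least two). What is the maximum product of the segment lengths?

162

Fill f[k] for k=2..14: at each k try every first piece i and multiply by the better of (k−i) uncut or f[k−i].
f[2] = 1×max(1,0) = 1×1 = 1
f[3] = 1×max(2,1) = 1×2 = 2
f[4] = 2×max(2,1) = 2×2 = 4
f[5] = 2×max(3,2) = 2×3 = 6
f[6] = 3×max(3,2) = 3×3 = 9
f[7] = 2×max(5,6) = 2×6 = 12
f[8] = 2×max(6,9) = 2×9 = 18
f[9] = 3×max(6,9) = 3×9 = 27
f[10] = 2×max(8,18) = 2×18 = 36
f[11] = 2×max(9,27) = 2×27 = 54
f[12] = 3×max(9,27) = 3×27 = 81
f[13] = 2×max(11,54) = 2×54 = 108
f[14] = 2×max(12,81) = 2×81 = 162
One optimal split: 3 + 3 + 3 + 3 + 2; product 3×3×3×3×2 = 162.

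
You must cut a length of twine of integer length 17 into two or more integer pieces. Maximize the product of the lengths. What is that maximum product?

Define P[k] = max over 1≤i<k of i · max(k−i, P[k−i]); the inner max lets the remainder stay uncut if that's better.
Small cases: P[2]=1, P[3]=2, P[4]=4, P[5]=6, P[6]=9, P[7]=12, P[8]=18, P[9]=27, P[10]=36.
P[11] = max(1·36, 2·27, 3·18, …, 9·2, 10·1) = 54
P[12] = max(1·54, 2·36, 3·27, …, 10·2, 11·1) = 81
P[13] = max(1·81, 2·54, 3·36, …, 11·2, 12·1) = 108
P[14] = max(1·108, 2·81, 3·54, …, 12·2, 13·1) = 162
P[15] = max(1·162, 2·108, 3·81, …, 13·2, 14·1) = 243
P[16] = max(1·243, 2·162, 3·108, …, 14·2, 15·1) = 324
P[17] = max(1·324, 2·243, 3·162, …, 15·2, 16·1) = 486
One optimal split: 3 + 3 + 3 + 3 + 3 + 2; product 3·3·3·3·3·2 = 486.

486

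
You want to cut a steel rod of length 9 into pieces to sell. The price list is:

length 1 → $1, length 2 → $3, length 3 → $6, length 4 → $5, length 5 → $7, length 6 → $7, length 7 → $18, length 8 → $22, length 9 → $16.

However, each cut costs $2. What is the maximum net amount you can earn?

Let v[k] be the best obtainable value from length k. For each k, try every first piece i and keep the best of price[i] + v[k−i] minus the 2 cut fee when i<k.
v[1] = 1
v[2] = 3
v[3] = 6
v[4] = 5  (first piece 1, then v[3]=6)
v[5] = 7  (first piece 2, then v[3]=6)
v[6] = 10  (first piece 3, then v[3]=6)
v[7] = 18
v[8] = 22
v[9] = 21  (first piece 1, then v[8]=22)
One optimal plan: pieces 8 + 1 (1 cut) → $23 − $2 = $21.

21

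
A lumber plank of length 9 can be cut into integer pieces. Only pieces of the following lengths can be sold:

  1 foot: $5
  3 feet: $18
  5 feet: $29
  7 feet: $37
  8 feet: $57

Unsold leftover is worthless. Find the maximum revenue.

Consider every possible first cut. r[k] is the best of p[i]+r[k−i] over all sellable i≤k.
r[1] = 5
r[2] = 10  (first piece 1, then r[1]=5)
r[3] = 18
r[4] = 23  (first piece 1, then r[3]=18)
r[5] = 29
r[6] = 36  (first piece 3, then r[3]=18)
r[7] = 41  (first piece 1, then r[6]=36)
r[8] = 57
r[9] = 62  (first piece 1, then r[8]=57)
One optimal cutting: 8 + 1 → $62.

62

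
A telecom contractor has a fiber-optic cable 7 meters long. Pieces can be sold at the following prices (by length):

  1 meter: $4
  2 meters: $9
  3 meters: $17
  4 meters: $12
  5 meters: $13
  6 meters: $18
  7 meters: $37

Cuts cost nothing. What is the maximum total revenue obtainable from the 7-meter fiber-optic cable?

38

Build R[k] bottom-up: R[k] = max over allowed piece i of (p[i] + R[k−i]).
R[1] = 4
R[2] = 9
R[3] = 17
R[4] = 21  (first piece 1, then R[3]=17)
R[5] = 26  (first piece 2, then R[3]=17)
R[6] = 34  (first piece 3, then R[3]=17)
R[7] = 38  (first piece 1, then R[6]=34)
One optimal cutting: 3 + 3 + 1 → $17 + $17 + $4 = $38.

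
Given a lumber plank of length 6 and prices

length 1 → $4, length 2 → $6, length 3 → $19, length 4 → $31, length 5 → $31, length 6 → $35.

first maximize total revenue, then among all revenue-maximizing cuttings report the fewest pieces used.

Build r[k] bottom-up: r[k] = max over allowed piece i of (p[i] + r[k−i]).
r[1] = 4
r[2] = max(4+4, 6+0) = 8
r[3] = max(4+8, 6+4, 19+0) = 19
r[4] = max(4+19, 6+8, 19+4, 31+0) = 31
r[5] = max(4+31, 6+19, 19+8, 31+4, 31+0) = 35
r[6] = max(4+35, 6+31, 19+19, 31+8, 31+4, 35+0) = 39
Maximum revenue is $39.
Now minimize piece count subject to staying optimal: for each k, pieces[k] = 1 + min over i with p[i]+r[k−i]=r[k] of pieces[k−i].
pieces[3] = 1
pieces[4] = 1
pieces[5] = 2
pieces[6] = 3

3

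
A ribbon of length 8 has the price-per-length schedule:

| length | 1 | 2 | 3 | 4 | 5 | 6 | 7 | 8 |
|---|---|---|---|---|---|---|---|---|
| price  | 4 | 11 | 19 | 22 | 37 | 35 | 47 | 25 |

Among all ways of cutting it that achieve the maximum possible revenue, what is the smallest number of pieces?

Consider every possible first cut. r[k] is the best of p[i]+r[k−i] over all sellable i≤k.
r[1] = 4
r[2] = 11
r[3] = 19
r[4] = 23  (first piece 1, then r[3]=19)
r[5] = 37
r[6] = 41  (first piece 1, then r[5]=37)
r[7] = 48  (first piece 2, then r[5]=37)
r[8] = 56  (first piece 3, then r[5]=37)
Maximum revenue is ¢56.
Now minimize piece count subject to staying optimal: for each k, pieces[k] = 1 + min over i with p[i]+r[k−i]=r[k] of pieces[k−i].
pieces[5] = 1
pieces[6] = 2
pieces[7] = 2
pieces[8] = 2

2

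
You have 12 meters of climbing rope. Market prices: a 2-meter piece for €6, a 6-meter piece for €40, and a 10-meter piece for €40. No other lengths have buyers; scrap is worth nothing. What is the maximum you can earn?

80

Consider every possible first cut. r[k] is the best of p[i]+r[k−i] over all sellable i≤k.
r[1] = 0
r[2] = 6
r[3] = 6
r[4] = 12  (first piece 2, then r[2]=6)
r[5] = 12
r[6] = max(6+12, 40+0) = 40
r[7] = max(6+12, 40+0) = 40
r[8] = max(6+40, 40+6) = 46
r[9] = max(6+40, 40+6) = 46
r[10] = max(6+46, 40+12, 40+0) = 52
r[11] = max(6+46, 40+12, 40+0) = 52
r[12] = max(6+52, 40+40, 40+6) = 80
One optimal cutting: 6 + 6 → €80.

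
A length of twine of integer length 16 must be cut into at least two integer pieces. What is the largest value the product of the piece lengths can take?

Define m[k] = max over 1≤i<k of i · max(k−i, m[k−i]); the inner max lets the remainder stay uncut if that's better.
Small cases: m[2]=1, m[3]=2, m[4]=4, m[5]=6, m[6]=9, m[7]=12, m[8]=18, m[9]=27, m[10]=36, m[11]=54.
m[12] = max(1×54, 2×36, 3×27, …, 10×2, 11×1) = 81
m[13] = max(1×81, 2×54, 3×36, …, 11×2, 12×1) = 108
m[14] = max(1×108, 2×81, 3×54, …, 12×2, 13×1) = 162
m[15] = max(1×162, 2×108, 3×81, …, 13×2, 14×1) = 243
m[16] = max(1×243, 2×162, 3×108, …, 14×2, 15×1) = 324
One optimal split: 3 + 3 + 3 + 3 + 2 + 2; product 3×3×3×3×2×2 = 324.

324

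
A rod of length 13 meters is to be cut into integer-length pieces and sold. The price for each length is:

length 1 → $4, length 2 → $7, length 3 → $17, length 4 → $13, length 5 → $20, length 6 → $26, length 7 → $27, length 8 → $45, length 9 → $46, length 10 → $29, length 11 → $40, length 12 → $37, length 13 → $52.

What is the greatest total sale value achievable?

Build v[k] bottom-up: v[k] = max over allowed piece i of (p[i] + v[k−i]).
v[1] = 4
v[2] = max(4+4, 7+0) = 8
v[3] = max(4+8, 7+4, 17+0) = 17
v[4] = max(4+17, 7+8, 17+4, 13+0) = 21
v[5] = max(4+21, 7+17, 17+8, 13+4, 20+0) = 25
v[6] = max(4+25, 7+21, 17+17, 13+8, 20+4, 26+0) = 34
v[7] = max(4+34, 7+25, 17+21, …, 26+4, 27+0) = 38
v[8] = max(4+38, 7+34, 17+25, …, 27+4, 45+0) = 45
v[9] = max(4+45, 7+38, 17+34, …, 45+4, 46+0) = 51
v[10] = max(4+51, 7+45, 17+38, …, 46+4, 29+0) = 55
v[11] = max(4+55, 7+51, 17+45, …, 29+4, 40+0) = 62
v[12] = max(4+62, 7+55, 17+51, …, 40+4, 37+0) = 68
v[13] = max(4+68, 7+62, 17+55, …, 37+4, 52+0) = 72
One optimal cutting: 3 + 3 + 3 + 3 + 1 → $17 + $17 + $17 + $17 + $4 = $72.

72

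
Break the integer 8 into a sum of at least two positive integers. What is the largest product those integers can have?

Define m[k] = max over 1≤i<k of i · max(k−i, m[k−i]); the inner max lets the remainder stay uncut if that's better.
m[2] = 1*max(1,0) = 1*1 = 1
m[3] = 1*max(2,1) = 1*2 = 2
m[4] = 2*max(2,1) = 2*2 = 4
m[5] = 2*max(3,2) = 2*3 = 6
m[6] = 3*max(3,2) = 3*3 = 9
m[7] = 2*max(5,6) = 2*6 = 12
m[8] = 2*max(6,9) = 2*9 = 18
One optimal split: 3 + 3 + 2; product 3*3*2 = 18.

18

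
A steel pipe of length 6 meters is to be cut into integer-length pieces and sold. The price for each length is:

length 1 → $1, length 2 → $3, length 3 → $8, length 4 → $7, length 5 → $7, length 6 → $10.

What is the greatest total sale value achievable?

16

Consider every possible first cut. r[k] is the best of p[i]+r[k−i] over all sellable i≤k.
r[1] = 1
r[2] = max(1+1, 3+0) = 3
r[3] = max(1+3, 3+1, 8+0) = 8
r[4] = max(1+8, 3+3, 8+1, 7+0) = 9
r[5] = max(1+9, 3+8, 8+3, 7+1, 7+0) = 11
r[6] = max(1+11, 3+9, 8+8, 7+3, 7+1, 10+0) = 16
One optimal cutting: 3 + 3 → $8 + $8 = $16.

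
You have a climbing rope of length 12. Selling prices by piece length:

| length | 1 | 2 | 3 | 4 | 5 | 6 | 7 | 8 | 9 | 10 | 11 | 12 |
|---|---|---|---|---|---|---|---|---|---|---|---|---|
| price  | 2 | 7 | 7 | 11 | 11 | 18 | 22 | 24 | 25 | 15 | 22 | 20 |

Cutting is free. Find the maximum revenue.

Let best[k] be the best obtainable value from length k. For each k, try every first piece i and keep the best of price[i] + best[k−i].
best[1] = 2
best[2] = 7
best[3] = 9  (first piece 1, then best[2]=7)
best[4] = 14  (first piece 2, then best[2]=7)
best[5] = 16  (first piece 1, then best[4]=14)
best[6] = 21  (first piece 2, then best[4]=14)
best[7] = 23  (first piece 1, then best[6]=21)
best[8] = 28  (first piece 2, then best[6]=21)
best[9] = 30  (first piece 1, then best[8]=28)
best[10] = 35  (first piece 2, then best[8]=28)
best[11] = 37  (first piece 1, then best[10]=35)
best[12] = 42  (first piece 2, then best[10]=35)
One optimal cutting: 2 + 2 + 2 + 2 + 2 + 2 → €7 + €7 + €7 + €7 + €7 + €7 = €42.

42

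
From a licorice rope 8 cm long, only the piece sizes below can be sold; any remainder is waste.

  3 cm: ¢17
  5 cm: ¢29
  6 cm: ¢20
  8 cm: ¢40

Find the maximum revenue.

46

Build best[k] bottom-up: best[k] = max over allowed piece i of (p[i] + best[k−i]).
best[1] = 0
best[2] = 0
best[3] = 17
best[4] = 17
best[5] = 29
best[6] = 34  (first piece 3, then best[3]=17)
best[7] = 34
best[8] = 46  (first piece 3, then best[5]=29)
One optimal cutting: 5 + 3 → ¢46.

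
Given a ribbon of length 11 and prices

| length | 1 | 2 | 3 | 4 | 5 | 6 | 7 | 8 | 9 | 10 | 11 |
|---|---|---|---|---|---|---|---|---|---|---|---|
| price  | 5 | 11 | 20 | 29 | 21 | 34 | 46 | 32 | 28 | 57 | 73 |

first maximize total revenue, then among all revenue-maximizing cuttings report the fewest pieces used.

Let r[k] be the best obtainable value from length k. For each k, try every first piece i and keep the best of price[i] + r[k−i].
r[1] = 5
r[2] = 11
r[3] = 20
r[4] = 29
r[5] = 34  (first piece 1, then r[4]=29)
r[6] = 40  (first piece 2, then r[4]=29)
r[7] = 49  (first piece 3, then r[4]=29)
r[8] = 58  (first piece 4, then r[4]=29)
r[9] = 63  (first piece 1, then r[8]=58)
r[10] = 69  (first piece 2, then r[8]=58)
r[11] = 78  (first piece 3, then r[8]=58)
Maximum revenue is ¢78.
Now minimize piece count subject to staying optimal: for each k, pieces[k] = 1 + min over i with p[i]+r[k−i]=r[k] of pieces[k−i].
pieces[8] = 2
pieces[9] = 3
pieces[10] = 3
pieces[11] = 3

3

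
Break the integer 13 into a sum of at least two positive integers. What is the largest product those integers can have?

108

Define f[k] = max over 1≤i<k of i · max(k−i, f[k−i]); the inner max lets the remainder stay uncut if that's better.
f[2] = 1*max(1,0) = 1*1 = 1
f[3] = 1*max(2,1) = 1*2 = 2
f[4] = 2*max(2,1) = 2*2 = 4
f[5] = 2*max(3,2) = 2*3 = 6
f[6] = 3*max(3,2) = 3*3 = 9
f[7] = 2*max(5,6) = 2*6 = 12
f[8] = 2*max(6,9) = 2*9 = 18
f[9] = 3*max(6,9) = 3*9 = 27
f[10] = 2*max(8,18) = 2*18 = 36
f[11] = 2*max(9,27) = 2*27 = 54
f[12] = 3*max(9,27) = 3*27 = 81
f[13] = 2*max(11,54) = 2*54 = 108
One optimal split: 3 + 3 + 3 + 2 + 2; product 3*3*3*2*2 = 108.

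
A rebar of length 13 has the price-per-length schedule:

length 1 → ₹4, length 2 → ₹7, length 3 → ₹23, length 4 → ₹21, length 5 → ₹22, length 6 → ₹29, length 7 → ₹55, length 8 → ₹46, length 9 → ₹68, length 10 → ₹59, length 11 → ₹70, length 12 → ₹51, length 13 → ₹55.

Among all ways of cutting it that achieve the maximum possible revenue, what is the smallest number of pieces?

3

Build r[k] bottom-up: r[k] = max over allowed piece i of (p[i] + r[k−i]).
r[1] = 4
r[2] = 8  (first piece 1, then r[1]=4)
r[3] = 23
r[4] = 27  (first piece 1, then r[3]=23)
r[5] = 31  (first piece 1, then r[4]=27)
r[6] = 46  (first piece 3, then r[3]=23)
r[7] = 55
r[8] = 59  (first piece 1, then r[7]=55)
r[9] = 69  (first piece 3, then r[6]=46)
r[10] = 78  (first piece 3, then r[7]=55)
r[11] = 82  (first piece 1, then r[10]=78)
r[12] = 92  (first piece 3, then r[9]=69)
r[13] = 101  (first piece 3, then r[10]=78)
Maximum revenue is ₹101.
Now minimize piece count subject to staying optimal: for each k, pieces[k] = 1 + min over i with p[i]+r[k−i]=r[k] of pieces[k−i].
pieces[10] = 2
pieces[11] = 3
pieces[12] = 4
pieces[13] = 3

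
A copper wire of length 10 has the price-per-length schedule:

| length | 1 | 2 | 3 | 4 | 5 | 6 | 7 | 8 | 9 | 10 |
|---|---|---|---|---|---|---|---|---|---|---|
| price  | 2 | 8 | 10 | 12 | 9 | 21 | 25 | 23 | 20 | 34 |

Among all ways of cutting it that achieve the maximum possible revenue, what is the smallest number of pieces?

Build r[k] bottom-up: r[k] = max over allowed piece i of (p[i] + r[k−i]).
r[1] = 2
r[2] = max(2+2, 8+0) = 8
r[3] = max(2+8, 8+2, 10+0) = 10
r[4] = max(2+10, 8+8, 10+2, 12+0) = 16
r[5] = max(2+16, 8+10, 10+8, 12+2, 9+0) = 18
r[6] = max(2+18, 8+16, 10+10, 12+8, 9+2, 21+0) = 24
r[7] = max(2+24, 8+18, 10+16, …, 21+2, 25+0) = 26
r[8] = max(2+26, 8+24, 10+18, …, 25+2, 23+0) = 32
r[9] = max(2+32, 8+26, 10+24, …, 23+2, 20+0) = 34
r[10] = max(2+34, 8+32, 10+26, …, 20+2, 34+0) = 40
Maximum revenue is €40.
Now minimize piece count subject to staying optimal: for each k, pieces[k] = 1 + min over i with p[i]+r[k−i]=r[k] of pieces[k−i].
pieces[7] = 3
pieces[8] = 4
pieces[9] = 4
pieces[10] = 5

5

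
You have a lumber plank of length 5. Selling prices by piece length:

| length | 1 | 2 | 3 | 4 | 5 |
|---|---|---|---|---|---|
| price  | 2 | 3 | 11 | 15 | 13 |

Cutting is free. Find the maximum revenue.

Consider every possible first cut. v[k] is the best of p[i]+v[k−i] over all sellable i≤k.
v[1] = 2
v[2] = 4  (first piece 1, then v[1]=2)
v[3] = 11
v[4] = 15
v[5] = 17  (first piece 1, then v[4]=15)
One optimal cutting: 4 + 1 → $15 + $2 = $17.

17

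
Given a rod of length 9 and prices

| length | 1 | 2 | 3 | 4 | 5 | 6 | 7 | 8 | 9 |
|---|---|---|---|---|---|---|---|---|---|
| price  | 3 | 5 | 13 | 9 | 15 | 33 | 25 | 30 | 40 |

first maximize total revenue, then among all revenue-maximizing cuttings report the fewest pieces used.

Build r[k] bottom-up: r[k] = max over allowed piece i of (p[i] + r[k−i]).
r[1] = 3
r[2] = 6  (first piece 1, then r[1]=3)
r[3] = 13
r[4] = 16  (first piece 1, then r[3]=13)
r[5] = 19  (first piece 1, then r[4]=16)
r[6] = 33
r[7] = 36  (first piece 1, then r[6]=33)
r[8] = 39  (first piece 1, then r[7]=36)
r[9] = 46  (first piece 3, then r[6]=33)
Maximum revenue is $46.
Now minimize piece count subject to staying optimal: for each k, pieces[k] = 1 + min over i with p[i]+r[k−i]=r[k] of pieces[k−i].
pieces[6] = 1
pieces[7] = 2
pieces[8] = 3
pieces[9] = 2

2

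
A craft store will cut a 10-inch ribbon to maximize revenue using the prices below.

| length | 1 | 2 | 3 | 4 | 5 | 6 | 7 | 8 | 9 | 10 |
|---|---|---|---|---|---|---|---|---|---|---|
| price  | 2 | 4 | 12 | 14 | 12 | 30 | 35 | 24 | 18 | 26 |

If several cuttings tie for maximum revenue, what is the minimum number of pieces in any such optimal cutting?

Let r[k] be the best obtainable value from length k. For each k, try every first piece i and keep the best of price[i] + r[k−i].
r[1] = 2
r[2] = max(2+2, 4+0) = 4
r[3] = max(2+4, 4+2, 12+0) = 12
r[4] = max(2+12, 4+4, 12+2, 14+0) = 14
r[5] = max(2+14, 4+12, 12+4, 14+2, 12+0) = 16
r[6] = max(2+16, 4+14, 12+12, 14+4, 12+2, 30+0) = 30
r[7] = max(2+30, 4+16, 12+14, …, 30+2, 35+0) = 35
r[8] = max(2+35, 4+30, 12+16, …, 35+2, 24+0) = 37
r[9] = max(2+37, 4+35, 12+30, …, 24+2, 18+0) = 42
r[10] = max(2+42, 4+37, 12+35, …, 18+2, 26+0) = 47
Maximum revenue is ¢47.
Now minimize piece count subject to staying optimal: for each k, pieces[k] = 1 + min over i with p[i]+r[k−i]=r[k] of pieces[k−i].
pieces[7] = 1
pieces[8] = 2
pieces[9] = 2
pieces[10] = 2

2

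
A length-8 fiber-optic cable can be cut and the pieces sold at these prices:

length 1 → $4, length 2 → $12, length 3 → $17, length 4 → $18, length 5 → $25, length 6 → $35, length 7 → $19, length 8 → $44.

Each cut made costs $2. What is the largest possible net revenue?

45

Build r[k] bottom-up: r[k] = max over allowed piece i of (p[i] + r[k−i]) − 2 per cut.
r[1] = 4
r[2] = max(4+4-2, 12+0) = 12
r[3] = max(4+12-2, 12+4-2, 17+0) = 17
r[4] = max(4+17-2, 12+12-2, 17+4-2, 18+0) = 22
r[5] = max(4+22-2, 12+17-2, 17+12-2, 18+4-2, 25+0) = 27
r[6] = max(4+27-2, 12+22-2, 17+17-2, 18+12-2, 25+4-2, 35+0) = 35
r[7] = max(4+35-2, 12+27-2, 17+22-2, …, 35+4-2, 19+0) = 37
r[8] = max(4+37-2, 12+35-2, 17+27-2, …, 19+4-2, 44+0) = 45
One optimal plan: pieces 6 + 2 (1 cut) → $47 − $2 = $45.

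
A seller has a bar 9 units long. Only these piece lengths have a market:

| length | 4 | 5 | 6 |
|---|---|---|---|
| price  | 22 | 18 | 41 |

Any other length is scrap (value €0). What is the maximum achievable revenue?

44

Consider every possible first cut. best[k] is the best of p[i]+best[k−i] over all sellable i≤k.
best[1] = 0
best[2] = 0
best[3] = 0
best[4] = 22
best[5] = 22
best[6] = 41
best[7] = 41
best[8] = 44  (first piece 4, then best[4]=22)
best[9] = 44
One optimal cutting: pieces 4 + 4 with 1 unit of scrap → €44.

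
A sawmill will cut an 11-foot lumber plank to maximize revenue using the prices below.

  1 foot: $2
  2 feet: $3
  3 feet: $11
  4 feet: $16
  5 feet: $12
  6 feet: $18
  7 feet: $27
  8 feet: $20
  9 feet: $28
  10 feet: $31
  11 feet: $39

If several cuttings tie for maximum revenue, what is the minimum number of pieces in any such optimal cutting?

Let r[k] be the best obtainable value from length k. For each k, try every first piece i and keep the best of price[i] + r[k−i].
r[1] = 2
r[2] = 4  (first piece 1, then r[1]=2)
r[3] = 11
r[4] = 16
r[5] = 18  (first piece 1, then r[4]=16)
r[6] = 22  (first piece 3, then r[3]=11)
r[7] = 27  (first piece 3, then r[4]=16)
r[8] = 32  (first piece 4, then r[4]=16)
r[9] = 34  (first piece 1, then r[8]=32)
r[10] = 38  (first piece 3, then r[7]=27)
r[11] = 43  (first piece 3, then r[8]=32)
Maximum revenue is $43.
Now minimize piece count subject to staying optimal: for each k, pieces[k] = 1 + min over i with p[i]+r[k−i]=r[k] of pieces[k−i].
pieces[8] = 2
pieces[9] = 3
pieces[10] = 2
pieces[11] = 2

2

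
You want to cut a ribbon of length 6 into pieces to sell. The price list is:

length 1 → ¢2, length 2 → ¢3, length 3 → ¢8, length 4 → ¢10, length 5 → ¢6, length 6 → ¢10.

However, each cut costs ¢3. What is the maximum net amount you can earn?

13

Build net[k] bottom-up: net[k] = max over allowed piece i of (p[i] + net[k−i]) − 3 per cut.
net[1] = 2
net[2] = max(2+2-3, 3+0) = 3
net[3] = max(2+3-3, 3+2-3, 8+0) = 8
net[4] = max(2+8-3, 3+3-3, 8+2-3, 10+0) = 10
net[5] = max(2+10-3, 3+8-3, 8+3-3, 10+2-3, 6+0) = 9
net[6] = max(2+9-3, 3+10-3, 8+8-3, 10+3-3, 6+2-3, 10+0) = 13
One optimal plan: pieces 3 + 3 (1 cut) → ¢16 − ¢3 = ¢13.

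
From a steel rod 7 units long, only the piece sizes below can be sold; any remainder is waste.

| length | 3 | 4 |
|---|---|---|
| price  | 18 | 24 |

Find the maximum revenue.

Build r[k] bottom-up: r[k] = max over allowed piece i of (p[i] + r[k−i]).
r[1] = 0
r[2] = 0
r[3] = 18
r[4] = max(18+0, 24+0) = 24
r[5] = max(18+0, 24+0) = 24
r[6] = max(18+18, 24+0) = 36
r[7] = max(18+24, 24+18) = 42
One optimal cutting: 4 + 3 → $42.

42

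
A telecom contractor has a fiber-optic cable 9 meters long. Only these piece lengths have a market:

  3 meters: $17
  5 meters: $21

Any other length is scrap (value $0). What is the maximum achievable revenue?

51

Let r[k] be the best obtainable value from length k. For each k, try every first piece i and keep the best of price[i] + r[k−i].
r[1] = 0
r[2] = 0
r[3] = 17
r[4] = 17
r[5] = max(17+0, 21+0) = 21
r[6] = max(17+17, 21+0) = 34
r[7] = max(17+17, 21+0) = 34
r[8] = max(17+21, 21+17) = 38
r[9] = max(17+34, 21+17) = 51
One optimal cutting: 3 + 3 + 3 → $51.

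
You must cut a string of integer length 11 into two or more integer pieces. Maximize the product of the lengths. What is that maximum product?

54

Fill P[k] for k=2..11: at each k try every first piece i and multiply by the better of (k−i) uncut or P[k−i].
P[2] = 1×max(1,0) = 1×1 = 1
P[3] = 1×max(2,1) = 1×2 = 2
P[4] = 2×max(2,1) = 2×2 = 4
P[5] = 2×max(3,2) = 2×3 = 6
P[6] = 3×max(3,2) = 3×3 = 9
P[7] = 2×max(5,6) = 2×6 = 12
P[8] = 2×max(6,9) = 2×9 = 18
P[9] = 3×max(6,9) = 3×9 = 27
P[10] = 2×max(8,18) = 2×18 = 36
P[11] = 2×max(9,27) = 2×27 = 54
One optimal split: 3 + 3 + 3 + 2; product 3×3×3×2 = 54.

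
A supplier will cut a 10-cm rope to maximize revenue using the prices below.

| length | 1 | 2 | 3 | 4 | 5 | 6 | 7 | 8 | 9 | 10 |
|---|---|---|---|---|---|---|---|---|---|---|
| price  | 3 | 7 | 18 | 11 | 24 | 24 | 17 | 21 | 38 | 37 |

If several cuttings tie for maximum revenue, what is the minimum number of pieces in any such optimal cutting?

4

Build r[k] bottom-up: r[k] = max over allowed piece i of (p[i] + r[k−i]).
r[1] = 3
r[2] = 7
r[3] = 18
r[4] = 21  (first piece 1, then r[3]=18)
r[5] = 25  (first piece 2, then r[3]=18)
r[6] = 36  (first piece 3, then r[3]=18)
r[7] = 39  (first piece 1, then r[6]=36)
r[8] = 43  (first piece 2, then r[6]=36)
r[9] = 54  (first piece 3, then r[6]=36)
r[10] = 57  (first piece 1, then r[9]=54)
Maximum revenue is €57.
Now minimize piece count subject to staying optimal: for each k, pieces[k] = 1 + min over i with p[i]+r[k−i]=r[k] of pieces[k−i].
pieces[7] = 3
pieces[8] = 3
pieces[9] = 3
pieces[10] = 4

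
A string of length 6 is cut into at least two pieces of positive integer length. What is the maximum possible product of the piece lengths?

Fill P[k] for k=2..6: at each k try every first piece i and multiply by the better of (k−i) uncut or P[k−i].
P[2] = 1*max(1,0) = 1*1 = 1
P[3] = 1*max(2,1) = 1*2 = 2
P[4] = 2*max(2,1) = 2*2 = 4
P[5] = 2*max(3,2) = 2*3 = 6
P[6] = 3*max(3,2) = 3*3 = 9
One optimal split: 3 + 3; product 3*3 = 9.

9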